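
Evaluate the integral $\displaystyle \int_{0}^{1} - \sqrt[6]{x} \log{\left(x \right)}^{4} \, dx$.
$- \frac{186624}{16807}$

Begin with the known integral
$$J(a) = \int_{0}^{1} - x^{a} \, dx = - \frac{1}{a + 1}.$$

Differentiating under the integral sign brings down a factor of $\ln x$:
$$\frac{dJ}{da} = \int_{0}^{1} - x^{a} \log{\left(x \right)} \, dx = \frac{1}{\left(a + 1\right)^{2}}.$$

Repeating $4$ times in total — each differentiation brings down another $\ln x$ — gives
$$\frac{d^{4}J}{da^{4}} = \int_{0}^{1} - x^{a} \log{\left(x \right)}^{4} \, dx = - \frac{24}{\left(a + 1\right)^{5}},$$
and the integrand here is exactly the target integrand, so $I = - \frac{24}{\left(a + 1\right)^{5}}$.

Setting $a = \frac{1}{6}$:
$$I = - \frac{186624}{16807}.$$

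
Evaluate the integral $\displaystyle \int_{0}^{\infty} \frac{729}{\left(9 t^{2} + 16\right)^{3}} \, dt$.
$\frac{729 \pi}{16384}$

Recall the elementary integral
$$J(a) = \int_{0}^{\infty} \frac{1}{a^{2} + t^{2}} \, dt = \frac{\pi}{2 a}.$$

Differentiating under the integral sign with respect to $a$,
$$\frac{dJ}{da} = \int_{0}^{\infty} - \frac{2 a}{\left(a^{2} + t^{2}\right)^{2}} \, dt = - \frac{\pi}{2 a^{2}},$$
so $\int_{0}^{\infty} \frac{1}{\left(a^{2} + t^{2}\right)^{2}} \, dt = \frac{\pi}{4 a^{3}}$.

Repeating — each differentiation of $1/(t^2+a^2)^j$ produces $-2ja/(t^2+a^2)^{j+1}$ — and dividing through by $-2ja$ at each step yields, after $2$ differentiations in total,
$$\int_{0}^{\infty} \frac{1}{\left(a^{2} + t^{2}\right)^{3}} \, dt = \frac{3 \pi}{16 a^{5}}.$$

Setting $a = \frac{4}{3}$:
$$I = \frac{729 \pi}{16384}.$$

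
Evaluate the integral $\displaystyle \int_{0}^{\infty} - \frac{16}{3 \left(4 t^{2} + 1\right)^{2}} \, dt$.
$- \frac{2 \pi}{3}$

Recall the elementary integral
$$J(a) = \int_{0}^{\infty} - \frac{1}{3 \left(a^{2} + t^{2}\right)} \, dt = - \frac{\pi}{6 a}.$$

Differentiating under the integral sign with respect to $a$,
$$\frac{dJ}{da} = \int_{0}^{\infty} \frac{2 a}{3 \left(a^{2} + t^{2}\right)^{2}} \, dt = \frac{\pi}{6 a^{2}},$$
so $\int_{0}^{\infty} - \frac{1}{3 \left(a^{2} + t^{2}\right)^{2}} \, dt = - \frac{\pi}{12 a^{3}}$.

Setting $a = \frac{1}{2}$:
$$I = - \frac{2 \pi}{3}.$$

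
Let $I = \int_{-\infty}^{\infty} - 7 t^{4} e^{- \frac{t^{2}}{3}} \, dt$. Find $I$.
$- \frac{189 \sqrt{3} \sqrt{\pi}}{4}$

Begin with the known integral
$$J(a) = \int_{-\infty}^{\infty} - 7 e^{- a t^{2}} \, dt = - \frac{7 \sqrt{\pi}}{\sqrt{a}}.$$

Differentiating under the integral sign brings down a factor of $(-t^2)$:
$$\frac{dJ}{da} = \int_{-\infty}^{\infty} 7 t^{2} e^{- a t^{2}} \, dt = \frac{7 \sqrt{\pi}}{2 a^{\frac{3}{2}}}.$$

Repeating twice in total — each differentiation brings down another $(-t^2)$ — gives
$$\frac{d^{2}J}{da^{2}} = \int_{-\infty}^{\infty} - 7 t^{4} e^{- a t^{2}} \, dt = - \frac{21 \sqrt{\pi}}{4 a^{\frac{5}{2}}},$$
and the integrand here is exactly the target integrand, so $I = - \frac{21 \sqrt{\pi}}{4 a^{\frac{5}{2}}}$.

Setting $a = \frac{1}{3}$:
$$I = - \frac{189 \sqrt{3} \sqrt{\pi}}{4}.$$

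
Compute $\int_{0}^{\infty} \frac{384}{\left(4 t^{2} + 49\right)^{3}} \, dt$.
$\frac{36 \pi}{16807}$

Recall the elementary integral
$$J(a) = \int_{0}^{\infty} \frac{6}{a^{2} + t^{2}} \, dt = \frac{3 \pi}{a}.$$

Differentiating under the integral sign with respect to $a$,
$$\frac{dJ}{da} = \int_{0}^{\infty} - \frac{12 a}{\left(a^{2} + t^{2}\right)^{2}} \, dt = - \frac{3 \pi}{a^{2}},$$
so $\int_{0}^{\infty} \frac{6}{\left(a^{2} + t^{2}\right)^{2}} \, dt = \frac{3 \pi}{2 a^{3}}$.

Repeating — each differentiation of $1/(t^2+a^2)^j$ produces $-2ja/(t^2+a^2)^{j+1}$ — and dividing through by $-2ja$ at each step yields, after $2$ differentiations in total,
$$\int_{0}^{\infty} \frac{6}{\left(a^{2} + t^{2}\right)^{3}} \, dt = \frac{9 \pi}{8 a^{5}}.$$

Setting $a = \frac{7}{2}$:
$$I = \frac{36 \pi}{16807}.$$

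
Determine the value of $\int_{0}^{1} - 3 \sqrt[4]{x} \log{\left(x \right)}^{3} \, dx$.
$\frac{4608}{625}$

Consider the simpler parametrised integral
$$J(a) = \int_{0}^{1} - 3 x^{a} \, dx = - \frac{3}{a + 1}.$$

Differentiating under the integral sign brings down a factor of $\ln x$:
$$\frac{dJ}{da} = \int_{0}^{1} - 3 x^{a} \log{\left(x \right)} \, dx = \frac{3}{\left(a + 1\right)^{2}}.$$

Repeating $3$ times in total — each differentiation brings down another $\ln x$ — gives
$$\frac{d^{3}J}{da^{3}} = \int_{0}^{1} - 3 x^{a} \log{\left(x \right)}^{3} \, dx = \frac{18}{\left(a + 1\right)^{4}},$$
and the integrand here is exactly the target integrand, so $I = \frac{18}{\left(a + 1\right)^{4}}$.

Setting $a = \frac{1}{4}$:
$$I = \frac{4608}{625}.$$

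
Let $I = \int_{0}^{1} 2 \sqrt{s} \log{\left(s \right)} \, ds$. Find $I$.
$- \frac{8}{9}$

Consider the simpler parametrised integral
$$J(a) = \int_{0}^{1} 2 s^{a} \, ds = \frac{2}{a + 1}.$$

Differentiating under the integral sign brings down a factor of $\ln s$:
$$\frac{dJ}{da} = \int_{0}^{1} 2 s^{a} \log{\left(s \right)} \, ds = - \frac{2}{\left(a + 1\right)^{2}}.$$

The integral on the left is $I$, so $I = - \frac{2}{\left(a + 1\right)^{2}}$.

Setting $a = \frac{1}{2}$:
$$I = - \frac{8}{9}.$$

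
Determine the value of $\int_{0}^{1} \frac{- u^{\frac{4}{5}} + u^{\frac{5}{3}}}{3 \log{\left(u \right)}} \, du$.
$\log{\left(\frac{2 \sqrt[3]{5}}{3} \right)}$

Replace the exponent $\frac{4}{5}$ by a parameter $a$: let $I(a) = \int_{0}^{1} \frac{u^{\frac{5}{3}} - u^{a}}{3 \log{\left(u \right)}} \, du$.

Since $\dfrac{\partial}{\partial a}\,u^{a} = u^{a} \ln u$, the $\ln u$ in the denominator cancels and
$$\frac{dI}{da} = \int_{0}^{1} - \frac{1}{3} u^{a} \, du = - \frac{1}{3} \left[\frac{u^{a+1}}{a+1}\right]_0^1 = - \frac{1}{3 a + 3}.$$

Integrating with respect to $a$ gives $I(a) = - \frac{\log{\left(a + 1 \right)}}{3} - \frac{\log{\left(3 \right)}}{3} + \log{\left(2 \right)} + C$.

At $a = \frac{5}{3}$ the integrand is identically $0$, so $I(\frac{5}{3}) = 0$. The closed form gives $0$, hence $C = 0$.

Setting $a = \frac{4}{5}$:
$$I = \log{\left(\frac{2 \sqrt[3]{5}}{3} \right)}.$$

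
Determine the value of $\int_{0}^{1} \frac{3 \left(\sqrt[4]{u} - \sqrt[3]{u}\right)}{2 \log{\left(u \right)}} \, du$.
$\log{\left(\frac{15 \sqrt{15}}{64} \right)}$

Introduce a parameter $a$ in the exponent: let $I(a) = \int_{0}^{1} \frac{3 \left(- \sqrt[3]{u} + u^{a}\right)}{2 \log{\left(u \right)}} \, du$.

Since $\dfrac{\partial}{\partial a}\,u^{a} = u^{a} \ln u$, the $\ln u$ in the denominator cancels and
$$\frac{dI}{da} = \int_{0}^{1} \frac{3}{2} u^{a} \, du = \frac{3}{2} \left[\frac{u^{a+1}}{a+1}\right]_0^1 = \frac{3}{2 \left(a + 1\right)}.$$

Integrating with respect to $a$ gives $I(a) = \log{\left(\frac{3 \sqrt{3} \left(a + 1\right)^{\frac{3}{2}}}{8} \right)} + C$.

At $a = \frac{1}{3}$ the integrand is identically $0$, so $I(\frac{1}{3}) = 0$. The closed form gives $0$, hence $C = 0$.

Setting $a = \frac{1}{4}$:
$$I = \log{\left(\frac{15 \sqrt{15}}{64} \right)}.$$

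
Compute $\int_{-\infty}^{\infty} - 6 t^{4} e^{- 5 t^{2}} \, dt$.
$- \frac{9 \sqrt{5} \sqrt{\pi}}{250}$

Consider the simpler parametrised integral
$$J(a) = \int_{-\infty}^{\infty} - 6 e^{- a t^{2}} \, dt = - \frac{6 \sqrt{\pi}}{\sqrt{a}}.$$

Differentiating under the integral sign brings down a factor of $(-t^2)$:
$$\frac{dJ}{da} = \int_{-\infty}^{\infty} 6 t^{2} e^{- a t^{2}} \, dt = \frac{3 \sqrt{\pi}}{a^{\frac{3}{2}}}.$$

Repeating twice in total — each differentiation brings down another $(-t^2)$ — gives
$$\frac{d^{2}J}{da^{2}} = \int_{-\infty}^{\infty} - 6 t^{4} e^{- a t^{2}} \, dt = - \frac{9 \sqrt{\pi}}{2 a^{\frac{5}{2}}},$$
and the integrand here is exactly the target integrand, so $I = - \frac{9 \sqrt{\pi}}{2 a^{\frac{5}{2}}}$.

Setting $a = 5$:
$$I = - \frac{9 \sqrt{5} \sqrt{\pi}}{250}.$$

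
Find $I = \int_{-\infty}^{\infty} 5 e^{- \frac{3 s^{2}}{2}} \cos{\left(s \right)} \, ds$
$\frac{5 \sqrt{6} \sqrt{\pi}}{3 e^{\frac{1}{6}}}$

Let $b$ denote the cosine frequency and define $I(b) = \int_{-\infty}^{\infty} 5 e^{- \frac{3 s^{2}}{2}} \cos{\left(b s \right)} \, ds$.

Differentiating under the integral sign,
$$I'(b) = \int_{-\infty}^{\infty} - 5 s e^{- \frac{3 s^{2}}{2}} \sin{\left(b s \right)} \, ds.$$

Integrate $\int_{-\infty}^{\infty} s \sin(b s)\, e^{- \frac{3 s^{2}}{2}}\, ds$ by parts with $u = \sin(b s)$ and $dv = s\, e^{- \frac{3 s^{2}}{2}}\, ds$, giving $v = - \frac{e^{- \frac{3 s^{2}}{2}}}{3}$. The boundary term vanishes and
$$\int_{-\infty}^{\infty} s \sin(b s)\, e^{- \frac{3 s^{2}}{2}}\, ds = \frac{b}{3} \int_{-\infty}^{\infty} \cos(b s)\, e^{- \frac{3 s^{2}}{2}}\, ds,$$
so $I'(b) = - \frac{b}{3}\, I(b)$.

This is a separable first-order ODE; solving with the initial condition $I(0) = \int_{-\infty}^{\infty} 5 e^{- \frac{3 s^{2}}{2}}\,ds = \frac{5 \sqrt{6} \sqrt{\pi}}{3}$ gives
$$I(b) = \frac{5 \sqrt{6} \sqrt{\pi} e^{- \frac{b^{2}}{6}}}{3}.$$

Setting $b = 1$:
$$I = \frac{5 \sqrt{6} \sqrt{\pi}}{3 e^{\frac{1}{6}}}.$$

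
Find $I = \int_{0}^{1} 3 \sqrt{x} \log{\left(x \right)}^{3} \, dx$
$- \frac{32}{9}$

Begin with the known integral
$$J(a) = \int_{0}^{1} 3 x^{a} \, dx = \frac{3}{a + 1}.$$

Differentiating under the integral sign brings down a factor of $\ln x$:
$$\frac{dJ}{da} = \int_{0}^{1} 3 x^{a} \log{\left(x \right)} \, dx = - \frac{3}{\left(a + 1\right)^{2}}.$$

Repeating $3$ times in total — each differentiation brings down another $\ln x$ — gives
$$\frac{d^{3}J}{da^{3}} = \int_{0}^{1} 3 x^{a} \log{\left(x \right)}^{3} \, dx = - \frac{18}{\left(a + 1\right)^{4}},$$
and the integrand here is exactly the target integrand, so $I = - \frac{18}{\left(a + 1\right)^{4}}$.

Setting $a = \frac{1}{2}$:
$$I = - \frac{32}{9}.$$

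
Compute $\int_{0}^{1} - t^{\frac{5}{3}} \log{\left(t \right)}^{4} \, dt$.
$- \frac{729}{4096}$

Begin with the known integral
$$J(a) = \int_{0}^{1} - t^{a} \, dt = - \frac{1}{a + 1}.$$

Differentiating under the integral sign brings down a factor of $\ln t$:
$$\frac{dJ}{da} = \int_{0}^{1} - t^{a} \log{\left(t \right)} \, dt = \frac{1}{\left(a + 1\right)^{2}}.$$

Repeating $4$ times in total — each differentiation brings down another $\ln t$ — gives
$$\frac{d^{4}J}{da^{4}} = \int_{0}^{1} - t^{a} \log{\left(t \right)}^{4} \, dt = - \frac{24}{\left(a + 1\right)^{5}},$$
and the integrand here is exactly the target integrand, so $I = - \frac{24}{\left(a + 1\right)^{5}}$.

Setting $a = \frac{5}{3}$:
$$I = - \frac{729}{4096}.$$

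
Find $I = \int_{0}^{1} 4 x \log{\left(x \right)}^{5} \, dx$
$- \frac{15}{2}$

Start from the elementary integral
$$J(a) = \int_{0}^{1} 4 x^{a} \, dx = \frac{4}{a + 1}.$$

Differentiating under the integral sign brings down a factor of $\ln x$:
$$\frac{dJ}{da} = \int_{0}^{1} 4 x^{a} \log{\left(x \right)} \, dx = - \frac{4}{\left(a + 1\right)^{2}}.$$

Repeating $5$ times in total — each differentiation brings down another $\ln x$ — gives
$$\frac{d^{5}J}{da^{5}} = \int_{0}^{1} 4 x^{a} \log{\left(x \right)}^{5} \, dx = - \frac{480}{\left(a + 1\right)^{6}},$$
and the integrand here is exactly the target integrand, so $I = - \frac{480}{\left(a + 1\right)^{6}}$.

Setting $a = 1$:
$$I = - \frac{15}{2}.$$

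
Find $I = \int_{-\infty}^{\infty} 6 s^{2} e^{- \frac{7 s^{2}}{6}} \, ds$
$\frac{18 \sqrt{42} \sqrt{\pi}}{49}$

Begin with the known integral
$$J(a) = \int_{-\infty}^{\infty} 6 e^{- a s^{2}} \, ds = \frac{6 \sqrt{\pi}}{\sqrt{a}}.$$

Differentiating under the integral sign brings down a factor of $(-s^2)$:
$$\frac{dJ}{da} = \int_{-\infty}^{\infty} - 6 s^{2} e^{- a s^{2}} \, ds = - \frac{3 \sqrt{\pi}}{a^{\frac{3}{2}}}.$$

The integral on the left is $-I$, so $I = \frac{3 \sqrt{\pi}}{a^{\frac{3}{2}}}$.

Setting $a = \frac{7}{6}$:
$$I = \frac{18 \sqrt{42} \sqrt{\pi}}{49}.$$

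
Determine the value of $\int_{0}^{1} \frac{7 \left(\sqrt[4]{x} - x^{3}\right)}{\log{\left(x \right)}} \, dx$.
$- \log{\left(\frac{268435456}{78125} \right)}$

Replace the exponent $3$ by a parameter $a$: let $I(a) = \int_{0}^{1} \frac{7 \left(\sqrt[4]{x} - x^{a}\right)}{\log{\left(x \right)}} \, dx$.

Since $\dfrac{\partial}{\partial a}\,x^{a} = x^{a} \ln x$, the $\ln x$ in the denominator cancels and
$$\frac{dI}{da} = \int_{0}^{1} -7 x^{a} \, dx = -7 \left[\frac{x^{a+1}}{a+1}\right]_0^1 = - \frac{7}{a + 1}.$$

Integrating with respect to $a$ gives $I(a) = - \log{\left(\frac{16384 \left(a + 1\right)^{7}}{78125} \right)} + C$.

At $a = \frac{1}{4}$ the integrand is identically $0$, so $I(\frac{1}{4}) = 0$. The closed form gives $0$, hence $C = 0$.

Setting $a = 3$:
$$I = - \log{\left(\frac{268435456}{78125} \right)}.$$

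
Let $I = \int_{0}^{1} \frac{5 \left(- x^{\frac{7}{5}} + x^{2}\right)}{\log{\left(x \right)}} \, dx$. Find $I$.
$\log{\left(\frac{3125}{1024} \right)}$

Consider the one-parameter family: let $I(a) = \int_{0}^{1} \frac{5 \left(- x^{\frac{7}{5}} + x^{a}\right)}{\log{\left(x \right)}} \, dx$.

Since $\dfrac{\partial}{\partial a}\,x^{a} = x^{a} \ln x$, the $\ln x$ in the denominator cancels and
$$\frac{dI}{da} = \int_{0}^{1} 5 x^{a} \, dx = 5 \left[\frac{x^{a+1}}{a+1}\right]_0^1 = \frac{5}{a + 1}.$$

Integrating with respect to $a$ gives $I(a) = \log{\left(\frac{3125 \left(a + 1\right)^{5}}{248832} \right)} + C$.

At $a = \frac{7}{5}$ the integrand is identically $0$, so $I(\frac{7}{5}) = 0$. The closed form gives $0$, hence $C = 0$.

Setting $a = 2$:
$$I = \log{\left(\frac{3125}{1024} \right)}.$$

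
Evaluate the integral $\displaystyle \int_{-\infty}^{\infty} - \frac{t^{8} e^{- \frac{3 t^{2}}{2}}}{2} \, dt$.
$- \frac{35 \sqrt{6} \sqrt{\pi}}{162}$

Consider the simpler parametrised integral
$$J(a) = \int_{-\infty}^{\infty} - \frac{e^{- a t^{2}}}{2} \, dt = - \frac{\sqrt{\pi}}{2 \sqrt{a}}.$$

Differentiating under the integral sign brings down a factor of $(-t^2)$:
$$\frac{dJ}{da} = \int_{-\infty}^{\infty} \frac{t^{2} e^{- a t^{2}}}{2} \, dt = \frac{\sqrt{\pi}}{4 a^{\frac{3}{2}}}.$$

Repeating $4$ times in total — each differentiation brings down another $(-t^2)$ — gives
$$\frac{d^{4}J}{da^{4}} = \int_{-\infty}^{\infty} - \frac{t^{8} e^{- a t^{2}}}{2} \, dt = - \frac{105 \sqrt{\pi}}{32 a^{\frac{9}{2}}},$$
and the integrand here is exactly the target integrand, so $I = - \frac{105 \sqrt{\pi}}{32 a^{\frac{9}{2}}}$.

Setting $a = \frac{3}{2}$:
$$I = - \frac{35 \sqrt{6} \sqrt{\pi}}{162}.$$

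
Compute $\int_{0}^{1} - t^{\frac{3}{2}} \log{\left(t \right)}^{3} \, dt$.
$\frac{96}{625}$

Start from the elementary integral
$$J(a) = \int_{0}^{1} - t^{a} \, dt = - \frac{1}{a + 1}.$$

Differentiating under the integral sign brings down a factor of $\ln t$:
$$\frac{dJ}{da} = \int_{0}^{1} - t^{a} \log{\left(t \right)} \, dt = \frac{1}{\left(a + 1\right)^{2}}.$$

Repeating $3$ times in total — each differentiation brings down another $\ln t$ — gives
$$\frac{d^{3}J}{da^{3}} = \int_{0}^{1} - t^{a} \log{\left(t \right)}^{3} \, dt = \frac{6}{\left(a + 1\right)^{4}},$$
and the integrand here is exactly the target integrand, so $I = \frac{6}{\left(a + 1\right)^{4}}$.

Setting $a = \frac{3}{2}$:
$$I = \frac{96}{625}.$$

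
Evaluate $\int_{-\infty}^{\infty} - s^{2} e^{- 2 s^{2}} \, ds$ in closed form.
$- \frac{\sqrt{2} \sqrt{\pi}}{8}$

Consider the simpler parametrised integral
$$J(a) = \int_{-\infty}^{\infty} - e^{- a s^{2}} \, ds = - \frac{\sqrt{\pi}}{\sqrt{a}}.$$

Differentiating under the integral sign brings down a factor of $(-s^2)$:
$$\frac{dJ}{da} = \int_{-\infty}^{\infty} s^{2} e^{- a s^{2}} \, ds = \frac{\sqrt{\pi}}{2 a^{\frac{3}{2}}}.$$

The integral on the left is $-I$, so $I = - \frac{\sqrt{\pi}}{2 a^{\frac{3}{2}}}$.

Setting $a = 2$:
$$I = - \frac{\sqrt{2} \sqrt{\pi}}{8}.$$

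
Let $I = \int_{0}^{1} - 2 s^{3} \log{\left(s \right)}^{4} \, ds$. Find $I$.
$- \frac{3}{64}$

Consider the simpler parametrised integral
$$J(a) = \int_{0}^{1} - 2 s^{a} \, ds = - \frac{2}{a + 1}.$$

Differentiating under the integral sign brings down a factor of $\ln s$:
$$\frac{dJ}{da} = \int_{0}^{1} - 2 s^{a} \log{\left(s \right)} \, ds = \frac{2}{\left(a + 1\right)^{2}}.$$

Repeating $4$ times in total — each differentiation brings down another $\ln s$ — gives
$$\frac{d^{4}J}{da^{4}} = \int_{0}^{1} - 2 s^{a} \log{\left(s \right)}^{4} \, ds = - \frac{48}{\left(a + 1\right)^{5}},$$
and the integrand here is exactly the target integrand, so $I = - \frac{48}{\left(a + 1\right)^{5}}$.

Setting $a = 3$:
$$I = - \frac{3}{64}.$$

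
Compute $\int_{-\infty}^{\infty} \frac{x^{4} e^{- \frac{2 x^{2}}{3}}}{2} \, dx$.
$\frac{27 \sqrt{6} \sqrt{\pi}}{64}$

Start from the elementary integral
$$J(a) = \int_{-\infty}^{\infty} \frac{e^{- a x^{2}}}{2} \, dx = \frac{\sqrt{\pi}}{2 \sqrt{a}}.$$

Differentiating under the integral sign brings down a factor of $(-x^2)$:
$$\frac{dJ}{da} = \int_{-\infty}^{\infty} - \frac{x^{2} e^{- a x^{2}}}{2} \, dx = - \frac{\sqrt{\pi}}{4 a^{\frac{3}{2}}}.$$

Repeating twice in total — each differentiation brings down another $(-x^2)$ — gives
$$\frac{d^{2}J}{da^{2}} = \int_{-\infty}^{\infty} \frac{x^{4} e^{- a x^{2}}}{2} \, dx = \frac{3 \sqrt{\pi}}{8 a^{\frac{5}{2}}},$$
and the integrand here is exactly the target integrand, so $I = \frac{3 \sqrt{\pi}}{8 a^{\frac{5}{2}}}$.

Setting $a = \frac{2}{3}$:
$$I = \frac{27 \sqrt{6} \sqrt{\pi}}{64}.$$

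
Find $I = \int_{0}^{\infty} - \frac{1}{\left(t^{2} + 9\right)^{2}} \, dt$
$- \frac{\pi}{108}$

Recall the elementary integral
$$J(a) = \int_{0}^{\infty} - \frac{1}{a^{2} + t^{2}} \, dt = - \frac{\pi}{2 a}.$$

Differentiating under the integral sign with respect to $a$,
$$\frac{dJ}{da} = \int_{0}^{\infty} \frac{2 a}{\left(a^{2} + t^{2}\right)^{2}} \, dt = \frac{\pi}{2 a^{2}},$$
so $\int_{0}^{\infty} - \frac{1}{\left(a^{2} + t^{2}\right)^{2}} \, dt = - \frac{\pi}{4 a^{3}}$.

Setting $a = 3$:
$$I = - \frac{\pi}{108}.$$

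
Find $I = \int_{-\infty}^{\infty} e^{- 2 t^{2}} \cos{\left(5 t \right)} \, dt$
$\frac{\sqrt{2} \sqrt{\pi}}{2 e^{\frac{25}{8}}}$

Treat the cosine frequency as a parameter and define $I(b) = \int_{-\infty}^{\infty} e^{- 2 t^{2}} \cos{\left(b t \right)} \, dt$.

Differentiating under the integral sign,
$$I'(b) = \int_{-\infty}^{\infty} - t e^{- 2 t^{2}} \sin{\left(b t \right)} \, dt.$$

Integrate $\int_{-\infty}^{\infty} t \sin(b t)\, e^{- 2 t^{2}}\, dt$ by parts with $u = \sin(b t)$ and $dv = t\, e^{- 2 t^{2}}\, dt$, giving $v = - \frac{e^{- 2 t^{2}}}{4}$. The boundary term vanishes and
$$\int_{-\infty}^{\infty} t \sin(b t)\, e^{- 2 t^{2}}\, dt = \frac{b}{4} \int_{-\infty}^{\infty} \cos(b t)\, e^{- 2 t^{2}}\, dt,$$
so $I'(b) = - \frac{b}{4}\, I(b)$.

This is a separable first-order ODE; solving with the initial condition $I(0) = \int_{-\infty}^{\infty} e^{- 2 t^{2}}\,dt = \frac{\sqrt{2} \sqrt{\pi}}{2}$ gives
$$I(b) = \frac{\sqrt{2} \sqrt{\pi} e^{- \frac{b^{2}}{8}}}{2}.$$

Setting $b = 5$:
$$I = \frac{\sqrt{2} \sqrt{\pi}}{2 e^{\frac{25}{8}}}.$$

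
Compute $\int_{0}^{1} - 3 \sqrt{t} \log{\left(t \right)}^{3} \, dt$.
$\frac{32}{9}$

Begin with the known integral
$$J(a) = \int_{0}^{1} - 3 t^{a} \, dt = - \frac{3}{a + 1}.$$

Differentiating under the integral sign brings down a factor of $\ln t$:
$$\frac{dJ}{da} = \int_{0}^{1} - 3 t^{a} \log{\left(t \right)} \, dt = \frac{3}{\left(a + 1\right)^{2}}.$$

Repeating $3$ times in total — each differentiation brings down another $\ln t$ — gives
$$\frac{d^{3}J}{da^{3}} = \int_{0}^{1} - 3 t^{a} \log{\left(t \right)}^{3} \, dt = \frac{18}{\left(a + 1\right)^{4}},$$
and the integrand here is exactly the target integrand, so $I = \frac{18}{\left(a + 1\right)^{4}}$.

Setting $a = \frac{1}{2}$:
$$I = \frac{32}{9}.$$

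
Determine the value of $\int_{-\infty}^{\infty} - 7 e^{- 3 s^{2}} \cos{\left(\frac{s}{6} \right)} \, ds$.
$- \frac{7 \sqrt{3} \sqrt{\pi}}{3 e^{\frac{1}{432}}}$

Let $b$ denote the cosine frequency and define $I(b) = \int_{-\infty}^{\infty} - 7 e^{- 3 s^{2}} \cos{\left(b s \right)} \, ds$.

Differentiating under the integral sign,
$$I'(b) = \int_{-\infty}^{\infty} 7 s e^{- 3 s^{2}} \sin{\left(b s \right)} \, ds.$$

Integrate $\int_{-\infty}^{\infty} s \sin(b s)\, e^{- 3 s^{2}}\, ds$ by parts with $u = \sin(b s)$ and $dv = s\, e^{- 3 s^{2}}\, ds$, giving $v = - \frac{e^{- 3 s^{2}}}{6}$. The boundary term vanishes and
$$\int_{-\infty}^{\infty} s \sin(b s)\, e^{- 3 s^{2}}\, ds = \frac{b}{6} \int_{-\infty}^{\infty} \cos(b s)\, e^{- 3 s^{2}}\, ds,$$
so $I'(b) = - \frac{b}{6}\, I(b)$.

This is a separable first-order ODE; solving with the initial condition $I(0) = \int_{-\infty}^{\infty} - 7 e^{- 3 s^{2}}\,ds = - \frac{7 \sqrt{3} \sqrt{\pi}}{3}$ gives
$$I(b) = - \frac{7 \sqrt{3} \sqrt{\pi} e^{- \frac{b^{2}}{12}}}{3}.$$

Setting $b = \frac{1}{6}$:
$$I = - \frac{7 \sqrt{3} \sqrt{\pi}}{3 e^{\frac{1}{432}}}.$$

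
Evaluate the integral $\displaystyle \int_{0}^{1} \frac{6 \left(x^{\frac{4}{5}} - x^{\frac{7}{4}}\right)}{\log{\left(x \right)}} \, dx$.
$\log{\left(\frac{2176782336}{27680640625} \right)}$

Replace the exponent $\frac{4}{5}$ by a parameter $a$: let $I(a) = \int_{0}^{1} \frac{6 \left(- x^{\frac{7}{4}} + x^{a}\right)}{\log{\left(x \right)}} \, dx$.

Since $\dfrac{\partial}{\partial a}\,x^{a} = x^{a} \ln x$, the $\ln x$ in the denominator cancels and
$$\frac{dI}{da} = \int_{0}^{1} 6 x^{a} \, dx = 6 \left[\frac{x^{a+1}}{a+1}\right]_0^1 = \frac{6}{a + 1}.$$

Integrating with respect to $a$ gives $I(a) = \log{\left(\frac{4096 \left(a + 1\right)^{6}}{1771561} \right)} + C$.

At $a = \frac{7}{4}$ the integrand is identically $0$, so $I(\frac{7}{4}) = 0$. The closed form gives $0$, hence $C = 0$.

Setting $a = \frac{4}{5}$:
$$I = \log{\left(\frac{2176782336}{27680640625} \right)}.$$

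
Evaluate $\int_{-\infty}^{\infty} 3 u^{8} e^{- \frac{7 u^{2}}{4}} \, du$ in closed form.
$\frac{1440 \sqrt{7} \sqrt{\pi}}{2401}$

Start from the elementary integral
$$J(a) = \int_{-\infty}^{\infty} 3 e^{- a u^{2}} \, du = \frac{3 \sqrt{\pi}}{\sqrt{a}}.$$

Differentiating under the integral sign brings down a factor of $(-u^2)$:
$$\frac{dJ}{da} = \int_{-\infty}^{\infty} - 3 u^{2} e^{- a u^{2}} \, du = - \frac{3 \sqrt{\pi}}{2 a^{\frac{3}{2}}}.$$

Repeating $4$ times in total — each differentiation brings down another $(-u^2)$ — gives
$$\frac{d^{4}J}{da^{4}} = \int_{-\infty}^{\infty} 3 u^{8} e^{- a u^{2}} \, du = \frac{315 \sqrt{\pi}}{16 a^{\frac{9}{2}}},$$
and the integrand here is exactly the target integrand, so $I = \frac{315 \sqrt{\pi}}{16 a^{\frac{9}{2}}}$.

Setting $a = \frac{7}{4}$:
$$I = \frac{1440 \sqrt{7} \sqrt{\pi}}{2401}.$$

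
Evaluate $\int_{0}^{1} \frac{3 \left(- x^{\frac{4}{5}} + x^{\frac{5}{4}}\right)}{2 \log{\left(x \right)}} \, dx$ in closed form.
$- 3 \log{\left(2 \right)} + \frac{3 \log{\left(5 \right)}}{2}$

Replace the exponent $\frac{4}{5}$ by a parameter $a$: let $I(a) = \int_{0}^{1} \frac{3 \left(x^{\frac{5}{4}} - x^{a}\right)}{2 \log{\left(x \right)}} \, dx$.

Since $\dfrac{\partial}{\partial a}\,x^{a} = x^{a} \ln x$, the $\ln x$ in the denominator cancels and
$$\frac{dI}{da} = \int_{0}^{1} - \frac{3}{2} x^{a} \, dx = - \frac{3}{2} \left[\frac{x^{a+1}}{a+1}\right]_0^1 = - \frac{3}{2 a + 2}.$$

Integrating with respect to $a$ gives $I(a) = - \log{\left(\frac{8 \left(a + 1\right)^{\frac{3}{2}}}{27} \right)} + C$.

At $a = \frac{5}{4}$ the integrand is identically $0$, so $I(\frac{5}{4}) = 0$. The closed form gives $0$, hence $C = 0$.

Setting $a = \frac{4}{5}$:
$$I = - 3 \log{\left(2 \right)} + \frac{3 \log{\left(5 \right)}}{2}.$$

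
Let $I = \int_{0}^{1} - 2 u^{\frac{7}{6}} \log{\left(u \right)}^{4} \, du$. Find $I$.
$- \frac{373248}{371293}$

Consider the simpler parametrised integral
$$J(a) = \int_{0}^{1} - 2 u^{a} \, du = - \frac{2}{a + 1}.$$

Differentiating under the integral sign brings down a factor of $\ln u$:
$$\frac{dJ}{da} = \int_{0}^{1} - 2 u^{a} \log{\left(u \right)} \, du = \frac{2}{\left(a + 1\right)^{2}}.$$

Repeating $4$ times in total — each differentiation brings down another $\ln u$ — gives
$$\frac{d^{4}J}{da^{4}} = \int_{0}^{1} - 2 u^{a} \log{\left(u \right)}^{4} \, du = - \frac{48}{\left(a + 1\right)^{5}},$$
and the integrand here is exactly the target integrand, so $I = - \frac{48}{\left(a + 1\right)^{5}}$.

Setting $a = \frac{7}{6}$:
$$I = - \frac{373248}{371293}.$$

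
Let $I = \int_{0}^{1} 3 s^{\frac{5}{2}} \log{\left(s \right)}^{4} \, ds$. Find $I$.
$\frac{2304}{16807}$

Start from the elementary integral
$$J(a) = \int_{0}^{1} 3 s^{a} \, ds = \frac{3}{a + 1}.$$

Differentiating under the integral sign brings down a factor of $\ln s$:
$$\frac{dJ}{da} = \int_{0}^{1} 3 s^{a} \log{\left(s \right)} \, ds = - \frac{3}{\left(a + 1\right)^{2}}.$$

Repeating $4$ times in total — each differentiation brings down another $\ln s$ — gives
$$\frac{d^{4}J}{da^{4}} = \int_{0}^{1} 3 s^{a} \log{\left(s \right)}^{4} \, ds = \frac{72}{\left(a + 1\right)^{5}},$$
and the integrand here is exactly the target integrand, so $I = \frac{72}{\left(a + 1\right)^{5}}$.

Setting $a = \frac{5}{2}$:
$$I = \frac{2304}{16807}.$$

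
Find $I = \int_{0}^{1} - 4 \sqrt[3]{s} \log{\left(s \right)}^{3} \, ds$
$\frac{243}{32}$

Consider the simpler parametrised integral
$$J(a) = \int_{0}^{1} - 4 s^{a} \, ds = - \frac{4}{a + 1}.$$

Differentiating under the integral sign brings down a factor of $\ln s$:
$$\frac{dJ}{da} = \int_{0}^{1} - 4 s^{a} \log{\left(s \right)} \, ds = \frac{4}{\left(a + 1\right)^{2}}.$$

Repeating $3$ times in total — each differentiation brings down another $\ln s$ — gives
$$\frac{d^{3}J}{da^{3}} = \int_{0}^{1} - 4 s^{a} \log{\left(s \right)}^{3} \, ds = \frac{24}{\left(a + 1\right)^{4}},$$
and the integrand here is exactly the target integrand, so $I = \frac{24}{\left(a + 1\right)^{4}}$.

Setting $a = \frac{1}{3}$:
$$I = \frac{243}{32}.$$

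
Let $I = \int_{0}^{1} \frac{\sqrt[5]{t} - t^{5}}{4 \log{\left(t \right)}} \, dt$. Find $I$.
$- \frac{\log{\left(5 \right)}}{4}$

Replace the exponent $\frac{1}{5}$ by a parameter $a$: let $I(a) = \int_{0}^{1} \frac{- t^{5} + t^{a}}{4 \log{\left(t \right)}} \, dt$.

Since $\dfrac{\partial}{\partial a}\,t^{a} = t^{a} \ln t$, the $\ln t$ in the denominator cancels and
$$\frac{dI}{da} = \int_{0}^{1} \frac{1}{4} t^{a} \, dt = \frac{1}{4} \left[\frac{t^{a+1}}{a+1}\right]_0^1 = \frac{1}{4 \left(a + 1\right)}.$$

Integrating with respect to $a$ gives $I(a) = \frac{\log{\left(a + 1 \right)}}{4} - \frac{\log{\left(6 \right)}}{4} + C$.

At $a = 5$ the integrand is identically $0$, so $I(5) = 0$. The closed form gives $0$, hence $C = 0$.

Setting $a = \frac{1}{5}$:
$$I = - \frac{\log{\left(5 \right)}}{4}.$$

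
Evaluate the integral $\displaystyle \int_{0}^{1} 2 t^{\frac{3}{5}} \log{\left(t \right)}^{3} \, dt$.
$- \frac{1875}{1024}$

Start from the elementary integral
$$J(a) = \int_{0}^{1} 2 t^{a} \, dt = \frac{2}{a + 1}.$$

Differentiating under the integral sign brings down a factor of $\ln t$:
$$\frac{dJ}{da} = \int_{0}^{1} 2 t^{a} \log{\left(t \right)} \, dt = - \frac{2}{\left(a + 1\right)^{2}}.$$

Repeating $3$ times in total — each differentiation brings down another $\ln t$ — gives
$$\frac{d^{3}J}{da^{3}} = \int_{0}^{1} 2 t^{a} \log{\left(t \right)}^{3} \, dt = - \frac{12}{\left(a + 1\right)^{4}},$$
and the integrand here is exactly the target integrand, so $I = - \frac{12}{\left(a + 1\right)^{4}}$.

Setting $a = \frac{3}{5}$:
$$I = - \frac{1875}{1024}.$$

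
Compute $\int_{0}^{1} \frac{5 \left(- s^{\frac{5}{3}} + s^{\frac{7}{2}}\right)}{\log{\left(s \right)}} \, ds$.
$- \log{\left(\frac{1048576}{14348907} \right)}$

Replace the exponent $\frac{5}{3}$ by a parameter $a$: let $I(a) = \int_{0}^{1} \frac{5 \left(s^{\frac{7}{2}} - s^{a}\right)}{\log{\left(s \right)}} \, ds$.

Since $\dfrac{\partial}{\partial a}\,s^{a} = s^{a} \ln s$, the $\ln s$ in the denominator cancels and
$$\frac{dI}{da} = \int_{0}^{1} -5 s^{a} \, ds = -5 \left[\frac{s^{a+1}}{a+1}\right]_0^1 = - \frac{5}{a + 1}.$$

Integrating with respect to $a$ gives $I(a) = - \log{\left(\frac{32 \left(a + 1\right)^{5}}{59049} \right)} + C$.

At $a = \frac{7}{2}$ the integrand is identically $0$, so $I(\frac{7}{2}) = 0$. The closed form gives $0$, hence $C = 0$.

Setting $a = \frac{5}{3}$:
$$I = - \log{\left(\frac{1048576}{14348907} \right)}.$$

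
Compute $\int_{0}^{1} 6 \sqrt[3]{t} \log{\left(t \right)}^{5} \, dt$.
$- \frac{32805}{256}$

Begin with the known integral
$$J(a) = \int_{0}^{1} 6 t^{a} \, dt = \frac{6}{a + 1}.$$

Differentiating under the integral sign brings down a factor of $\ln t$:
$$\frac{dJ}{da} = \int_{0}^{1} 6 t^{a} \log{\left(t \right)} \, dt = - \frac{6}{\left(a + 1\right)^{2}}.$$

Repeating $5$ times in total — each differentiation brings down another $\ln t$ — gives
$$\frac{d^{5}J}{da^{5}} = \int_{0}^{1} 6 t^{a} \log{\left(t \right)}^{5} \, dt = - \frac{720}{\left(a + 1\right)^{6}},$$
and the integrand here is exactly the target integrand, so $I = - \frac{720}{\left(a + 1\right)^{6}}$.

Setting $a = \frac{1}{3}$:
$$I = - \frac{32805}{256}.$$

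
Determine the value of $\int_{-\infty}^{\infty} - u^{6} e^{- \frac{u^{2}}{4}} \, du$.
$- 240 \sqrt{\pi}$

Consider the simpler parametrised integral
$$J(a) = \int_{-\infty}^{\infty} - e^{- a u^{2}} \, du = - \frac{\sqrt{\pi}}{\sqrt{a}}.$$

Differentiating under the integral sign brings down a factor of $(-u^2)$:
$$\frac{dJ}{da} = \int_{-\infty}^{\infty} u^{2} e^{- a u^{2}} \, du = \frac{\sqrt{\pi}}{2 a^{\frac{3}{2}}}.$$

Repeating $3$ times in total — each differentiation brings down another $(-u^2)$ — gives
$$\frac{d^{3}J}{da^{3}} = \int_{-\infty}^{\infty} u^{6} e^{- a u^{2}} \, du = \frac{15 \sqrt{\pi}}{8 a^{\frac{7}{2}}},$$
and the integrand here is $(-1)^{3}$ times the target integrand, so $I = (-1)^{3}\,\frac{d^{3}J}{da^{3}} = - \frac{15 \sqrt{\pi}}{8 a^{\frac{7}{2}}}$.

Setting $a = \frac{1}{4}$:
$$I = - 240 \sqrt{\pi}.$$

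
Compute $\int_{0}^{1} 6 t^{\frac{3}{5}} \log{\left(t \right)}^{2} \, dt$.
$\frac{375}{128}$

Consider the simpler parametrised integral
$$J(a) = \int_{0}^{1} 6 t^{a} \, dt = \frac{6}{a + 1}.$$

Differentiating under the integral sign brings down a factor of $\ln t$:
$$\frac{dJ}{da} = \int_{0}^{1} 6 t^{a} \log{\left(t \right)} \, dt = - \frac{6}{\left(a + 1\right)^{2}}.$$

Repeating twice in total — each differentiation brings down another $\ln t$ — gives
$$\frac{d^{2}J}{da^{2}} = \int_{0}^{1} 6 t^{a} \log{\left(t \right)}^{2} \, dt = \frac{12}{\left(a + 1\right)^{3}},$$
and the integrand here is exactly the target integrand, so $I = \frac{12}{\left(a + 1\right)^{3}}$.

Setting $a = \frac{3}{5}$:
$$I = \frac{375}{128}.$$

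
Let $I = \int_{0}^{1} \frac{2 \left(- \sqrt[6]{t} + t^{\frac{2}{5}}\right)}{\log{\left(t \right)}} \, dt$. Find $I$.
$- \log{\left(\frac{25}{36} \right)}$

Introduce a parameter $a$ in the exponent: let $I(a) = \int_{0}^{1} \frac{2 \left(t^{\frac{2}{5}} - t^{a}\right)}{\log{\left(t \right)}} \, dt$.

Since $\dfrac{\partial}{\partial a}\,t^{a} = t^{a} \ln t$, the $\ln t$ in the denominator cancels and
$$\frac{dI}{da} = \int_{0}^{1} -2 t^{a} \, dt = -2 \left[\frac{t^{a+1}}{a+1}\right]_0^1 = - \frac{2}{a + 1}.$$

Integrating with respect to $a$ gives $I(a) = - \log{\left(\frac{25 \left(a + 1\right)^{2}}{49} \right)} + C$.

At $a = \frac{2}{5}$ the integrand is identically $0$, so $I(\frac{2}{5}) = 0$. The closed form gives $0$, hence $C = 0$.

Setting $a = \frac{1}{6}$:
$$I = - \log{\left(\frac{25}{36} \right)}.$$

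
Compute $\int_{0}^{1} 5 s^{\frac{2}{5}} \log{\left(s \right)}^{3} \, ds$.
$- \frac{18750}{2401}$

Start from the elementary integral
$$J(a) = \int_{0}^{1} 5 s^{a} \, ds = \frac{5}{a + 1}.$$

Differentiating under the integral sign brings down a factor of $\ln s$:
$$\frac{dJ}{da} = \int_{0}^{1} 5 s^{a} \log{\left(s \right)} \, ds = - \frac{5}{\left(a + 1\right)^{2}}.$$

Repeating $3$ times in total — each differentiation brings down another $\ln s$ — gives
$$\frac{d^{3}J}{da^{3}} = \int_{0}^{1} 5 s^{a} \log{\left(s \right)}^{3} \, ds = - \frac{30}{\left(a + 1\right)^{4}},$$
and the integrand here is exactly the target integrand, so $I = - \frac{30}{\left(a + 1\right)^{4}}$.

Setting $a = \frac{2}{5}$:
$$I = - \frac{18750}{2401}.$$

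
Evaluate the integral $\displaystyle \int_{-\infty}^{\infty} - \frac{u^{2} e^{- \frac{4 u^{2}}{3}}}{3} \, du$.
$- \frac{\sqrt{3} \sqrt{\pi}}{16}$

Consider the simpler parametrised integral
$$J(a) = \int_{-\infty}^{\infty} - \frac{e^{- a u^{2}}}{3} \, du = - \frac{\sqrt{\pi}}{3 \sqrt{a}}.$$

Differentiating under the integral sign brings down a factor of $(-u^2)$:
$$\frac{dJ}{da} = \int_{-\infty}^{\infty} \frac{u^{2} e^{- a u^{2}}}{3} \, du = \frac{\sqrt{\pi}}{6 a^{\frac{3}{2}}}.$$

The integral on the left is $-I$, so $I = - \frac{\sqrt{\pi}}{6 a^{\frac{3}{2}}}$.

Setting $a = \frac{4}{3}$:
$$I = - \frac{\sqrt{3} \sqrt{\pi}}{16}.$$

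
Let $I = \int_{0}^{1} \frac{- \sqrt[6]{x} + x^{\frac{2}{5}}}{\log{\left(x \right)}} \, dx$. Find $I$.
$\log{\left(\frac{6}{5} \right)}$

Consider the one-parameter family: let $I(a) = \int_{0}^{1} \frac{- \sqrt[6]{x} + x^{a}}{\log{\left(x \right)}} \, dx$.

Since $\dfrac{\partial}{\partial a}\,x^{a} = x^{a} \ln x$, the $\ln x$ in the denominator cancels and
$$\frac{dI}{da} = \int_{0}^{1} x^{a} \, dx = \left[\frac{x^{a+1}}{a+1}\right]_0^1 = \frac{1}{a + 1}.$$

Integrating with respect to $a$ gives $I(a) = \log{\left(\frac{6 a}{7} + \frac{6}{7} \right)} + C$.

At $a = \frac{1}{6}$ the integrand is identically $0$, so $I(\frac{1}{6}) = 0$. The closed form gives $0$, hence $C = 0$.

Setting $a = \frac{2}{5}$:
$$I = \log{\left(\frac{6}{5} \right)}.$$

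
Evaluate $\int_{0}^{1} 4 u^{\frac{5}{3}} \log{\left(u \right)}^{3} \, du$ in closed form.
$- \frac{243}{512}$

Start from the elementary integral
$$J(a) = \int_{0}^{1} 4 u^{a} \, du = \frac{4}{a + 1}.$$

Differentiating under the integral sign brings down a factor of $\ln u$:
$$\frac{dJ}{da} = \int_{0}^{1} 4 u^{a} \log{\left(u \right)} \, du = - \frac{4}{\left(a + 1\right)^{2}}.$$

Repeating $3$ times in total — each differentiation brings down another $\ln u$ — gives
$$\frac{d^{3}J}{da^{3}} = \int_{0}^{1} 4 u^{a} \log{\left(u \right)}^{3} \, du = - \frac{24}{\left(a + 1\right)^{4}},$$
and the integrand here is exactly the target integrand, so $I = - \frac{24}{\left(a + 1\right)^{4}}$.

Setting $a = \frac{5}{3}$:
$$I = - \frac{243}{512}.$$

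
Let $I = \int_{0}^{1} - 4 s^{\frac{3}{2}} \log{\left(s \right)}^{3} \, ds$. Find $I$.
$\frac{384}{625}$

Start from the elementary integral
$$J(a) = \int_{0}^{1} - 4 s^{a} \, ds = - \frac{4}{a + 1}.$$

Differentiating under the integral sign brings down a factor of $\ln s$:
$$\frac{dJ}{da} = \int_{0}^{1} - 4 s^{a} \log{\left(s \right)} \, ds = \frac{4}{\left(a + 1\right)^{2}}.$$

Repeating $3$ times in total — each differentiation brings down another $\ln s$ — gives
$$\frac{d^{3}J}{da^{3}} = \int_{0}^{1} - 4 s^{a} \log{\left(s \right)}^{3} \, ds = \frac{24}{\left(a + 1\right)^{4}},$$
and the integrand here is exactly the target integrand, so $I = \frac{24}{\left(a + 1\right)^{4}}$.

Setting $a = \frac{3}{2}$:
$$I = \frac{384}{625}.$$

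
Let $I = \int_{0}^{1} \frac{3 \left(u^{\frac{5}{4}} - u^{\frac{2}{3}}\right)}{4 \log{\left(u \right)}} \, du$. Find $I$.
$\log{\left(\frac{9 \sqrt[4]{15} \sqrt{2}}{20} \right)}$

Consider the one-parameter family: let $I(a) = \int_{0}^{1} \frac{3 \left(- u^{\frac{2}{3}} + u^{a}\right)}{4 \log{\left(u \right)}} \, du$.

Since $\dfrac{\partial}{\partial a}\,u^{a} = u^{a} \ln u$, the $\ln u$ in the denominator cancels and
$$\frac{dI}{da} = \int_{0}^{1} \frac{3}{4} u^{a} \, du = \frac{3}{4} \left[\frac{u^{a+1}}{a+1}\right]_0^1 = \frac{3}{4 \left(a + 1\right)}.$$

Integrating with respect to $a$ gives $I(a) = \log{\left(\frac{3^{\frac{3}{4}} \sqrt[4]{5} \left(a + 1\right)^{\frac{3}{4}}}{5} \right)} + C$.

At $a = \frac{2}{3}$ the integrand is identically $0$, so $I(\frac{2}{3}) = 0$. The closed form gives $0$, hence $C = 0$.

Setting $a = \frac{5}{4}$:
$$I = \log{\left(\frac{9 \sqrt[4]{15} \sqrt{2}}{20} \right)}.$$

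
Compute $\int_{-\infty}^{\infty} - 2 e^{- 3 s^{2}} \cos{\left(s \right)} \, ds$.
$- \frac{2 \sqrt{3} \sqrt{\pi}}{3 e^{\frac{1}{12}}}$

Let $b$ denote the cosine frequency and define $I(b) = \int_{-\infty}^{\infty} - 2 e^{- 3 s^{2}} \cos{\left(b s \right)} \, ds$.

Differentiating under the integral sign,
$$I'(b) = \int_{-\infty}^{\infty} 2 s e^{- 3 s^{2}} \sin{\left(b s \right)} \, ds.$$

Integrate $\int_{-\infty}^{\infty} s \sin(b s)\, e^{- 3 s^{2}}\, ds$ by parts with $u = \sin(b s)$ and $dv = s\, e^{- 3 s^{2}}\, ds$, giving $v = - \frac{e^{- 3 s^{2}}}{6}$. The boundary term vanishes and
$$\int_{-\infty}^{\infty} s \sin(b s)\, e^{- 3 s^{2}}\, ds = \frac{b}{6} \int_{-\infty}^{\infty} \cos(b s)\, e^{- 3 s^{2}}\, ds,$$
so $I'(b) = - \frac{b}{6}\, I(b)$.

This is a separable first-order ODE; solving with the initial condition $I(0) = \int_{-\infty}^{\infty} - 2 e^{- 3 s^{2}}\,ds = - \frac{2 \sqrt{3} \sqrt{\pi}}{3}$ gives
$$I(b) = - \frac{2 \sqrt{3} \sqrt{\pi} e^{- \frac{b^{2}}{12}}}{3}.$$

Setting $b = 1$:
$$I = - \frac{2 \sqrt{3} \sqrt{\pi}}{3 e^{\frac{1}{12}}}.$$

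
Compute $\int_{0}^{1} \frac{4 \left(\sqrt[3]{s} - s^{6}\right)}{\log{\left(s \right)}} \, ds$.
$- \log{\left(\frac{194481}{256} \right)}$

Introduce a parameter $a$ in the exponent: let $I(a) = \int_{0}^{1} \frac{4 \left(\sqrt[3]{s} - s^{a}\right)}{\log{\left(s \right)}} \, ds$.

Since $\dfrac{\partial}{\partial a}\,s^{a} = s^{a} \ln s$, the $\ln s$ in the denominator cancels and
$$\frac{dI}{da} = \int_{0}^{1} -4 s^{a} \, ds = -4 \left[\frac{s^{a+1}}{a+1}\right]_0^1 = - \frac{4}{a + 1}.$$

Integrating with respect to $a$ gives $I(a) = - \log{\left(\frac{81 \left(a + 1\right)^{4}}{256} \right)} + C$.

At $a = \frac{1}{3}$ the integrand is identically $0$, so $I(\frac{1}{3}) = 0$. The closed form gives $0$, hence $C = 0$.

Setting $a = 6$:
$$I = - \log{\left(\frac{194481}{256} \right)}.$$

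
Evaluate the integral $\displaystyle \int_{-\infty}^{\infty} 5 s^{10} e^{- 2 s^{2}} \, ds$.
$\frac{4725 \sqrt{2} \sqrt{\pi}}{2048}$

Begin with the known integral
$$J(a) = \int_{-\infty}^{\infty} 5 e^{- a s^{2}} \, ds = \frac{5 \sqrt{\pi}}{\sqrt{a}}.$$

Differentiating under the integral sign brings down a factor of $(-s^2)$:
$$\frac{dJ}{da} = \int_{-\infty}^{\infty} - 5 s^{2} e^{- a s^{2}} \, ds = - \frac{5 \sqrt{\pi}}{2 a^{\frac{3}{2}}}.$$

Repeating $5$ times in total — each differentiation brings down another $(-s^2)$ — gives
$$\frac{d^{5}J}{da^{5}} = \int_{-\infty}^{\infty} - 5 s^{10} e^{- a s^{2}} \, ds = - \frac{4725 \sqrt{\pi}}{32 a^{\frac{11}{2}}},$$
and the integrand here is $(-1)^{5}$ times the target integrand, so $I = (-1)^{5}\,\frac{d^{5}J}{da^{5}} = \frac{4725 \sqrt{\pi}}{32 a^{\frac{11}{2}}}$.

Setting $a = 2$:
$$I = \frac{4725 \sqrt{2} \sqrt{\pi}}{2048}.$$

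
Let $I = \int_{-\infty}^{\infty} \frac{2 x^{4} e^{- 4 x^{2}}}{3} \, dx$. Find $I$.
$\frac{\sqrt{\pi}}{64}$

Start from the elementary integral
$$J(a) = \int_{-\infty}^{\infty} \frac{2 e^{- a x^{2}}}{3} \, dx = \frac{2 \sqrt{\pi}}{3 \sqrt{a}}.$$

Differentiating under the integral sign brings down a factor of $(-x^2)$:
$$\frac{dJ}{da} = \int_{-\infty}^{\infty} - \frac{2 x^{2} e^{- a x^{2}}}{3} \, dx = - \frac{\sqrt{\pi}}{3 a^{\frac{3}{2}}}.$$

Repeating twice in total — each differentiation brings down another $(-x^2)$ — gives
$$\frac{d^{2}J}{da^{2}} = \int_{-\infty}^{\infty} \frac{2 x^{4} e^{- a x^{2}}}{3} \, dx = \frac{\sqrt{\pi}}{2 a^{\frac{5}{2}}},$$
and the integrand here is exactly the target integrand, so $I = \frac{\sqrt{\pi}}{2 a^{\frac{5}{2}}}$.

Setting $a = 4$:
$$I = \frac{\sqrt{\pi}}{64}.$$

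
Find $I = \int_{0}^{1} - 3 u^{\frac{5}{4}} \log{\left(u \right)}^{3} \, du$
$\frac{512}{729}$

Begin with the known integral
$$J(a) = \int_{0}^{1} - 3 u^{a} \, du = - \frac{3}{a + 1}.$$

Differentiating under the integral sign brings down a factor of $\ln u$:
$$\frac{dJ}{da} = \int_{0}^{1} - 3 u^{a} \log{\left(u \right)} \, du = \frac{3}{\left(a + 1\right)^{2}}.$$

Repeating $3$ times in total — each differentiation brings down another $\ln u$ — gives
$$\frac{d^{3}J}{da^{3}} = \int_{0}^{1} - 3 u^{a} \log{\left(u \right)}^{3} \, du = \frac{18}{\left(a + 1\right)^{4}},$$
and the integrand here is exactly the target integrand, so $I = \frac{18}{\left(a + 1\right)^{4}}$.

Setting $a = \frac{5}{4}$:
$$I = \frac{512}{729}.$$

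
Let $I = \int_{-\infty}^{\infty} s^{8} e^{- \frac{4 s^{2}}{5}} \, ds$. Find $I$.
$\frac{65625 \sqrt{5} \sqrt{\pi}}{8192}$

Begin with the known integral
$$J(a) = \int_{-\infty}^{\infty} e^{- a s^{2}} \, ds = \frac{\sqrt{\pi}}{\sqrt{a}}.$$

Differentiating under the integral sign brings down a factor of $(-s^2)$:
$$\frac{dJ}{da} = \int_{-\infty}^{\infty} - s^{2} e^{- a s^{2}} \, ds = - \frac{\sqrt{\pi}}{2 a^{\frac{3}{2}}}.$$

Repeating $4$ times in total — each differentiation brings down another $(-s^2)$ — gives
$$\frac{d^{4}J}{da^{4}} = \int_{-\infty}^{\infty} s^{8} e^{- a s^{2}} \, ds = \frac{105 \sqrt{\pi}}{16 a^{\frac{9}{2}}},$$
and the integrand here is exactly the target integrand, so $I = \frac{105 \sqrt{\pi}}{16 a^{\frac{9}{2}}}$.

Setting $a = \frac{4}{5}$:
$$I = \frac{65625 \sqrt{5} \sqrt{\pi}}{8192}.$$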